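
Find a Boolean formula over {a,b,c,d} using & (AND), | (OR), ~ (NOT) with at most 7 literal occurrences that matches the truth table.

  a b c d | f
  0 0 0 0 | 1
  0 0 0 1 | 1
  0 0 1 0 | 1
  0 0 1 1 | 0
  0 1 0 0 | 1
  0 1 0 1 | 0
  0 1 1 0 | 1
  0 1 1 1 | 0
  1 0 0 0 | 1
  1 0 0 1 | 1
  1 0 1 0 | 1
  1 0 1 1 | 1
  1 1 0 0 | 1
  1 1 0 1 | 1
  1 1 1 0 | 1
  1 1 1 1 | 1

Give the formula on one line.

((a | ~d) | ((~b | c) & (~d | ~c)))

  ~d = 1010101010101010
  (a | ~d) = 1010101011111111
  ~b = 1111000011110000
  (~b | c) = 1111001111110011
  ~c = 1100110011001100
  (~d | ~c) = 1110111011101110
  ((~b | c) & (~d | ~c)) = 1110001011100010
  ((a | ~d) | ((~b | c) & (~d | ~c))) = 1110101011111111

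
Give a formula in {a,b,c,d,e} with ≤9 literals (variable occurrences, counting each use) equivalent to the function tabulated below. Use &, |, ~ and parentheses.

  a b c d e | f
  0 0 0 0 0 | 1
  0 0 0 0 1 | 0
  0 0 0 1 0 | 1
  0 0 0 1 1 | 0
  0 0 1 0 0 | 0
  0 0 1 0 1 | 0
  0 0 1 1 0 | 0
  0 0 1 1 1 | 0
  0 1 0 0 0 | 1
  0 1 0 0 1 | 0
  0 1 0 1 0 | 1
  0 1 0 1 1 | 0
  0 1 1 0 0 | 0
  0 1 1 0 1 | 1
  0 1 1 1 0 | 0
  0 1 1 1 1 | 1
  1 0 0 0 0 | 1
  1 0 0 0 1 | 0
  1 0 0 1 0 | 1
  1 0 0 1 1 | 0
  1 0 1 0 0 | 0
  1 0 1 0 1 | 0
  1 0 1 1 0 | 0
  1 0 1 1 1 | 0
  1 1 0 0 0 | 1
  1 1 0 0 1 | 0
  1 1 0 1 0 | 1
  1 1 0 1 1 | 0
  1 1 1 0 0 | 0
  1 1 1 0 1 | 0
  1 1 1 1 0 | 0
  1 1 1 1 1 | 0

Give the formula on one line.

  (b & e) = 00000000010101010000000001010101
  ((b & e) | a) = 00000000010101011111111111111111
  ~a = 11111111111111110000000000000000
  (~a & c) = 00001111000011110000000000000000
  (e & (~a & c)) = 00000101000001010000000000000000
  (((b & e) | a) & (e & (~a & c))) = 00000000000001010000000000000000
  ~c = 11110000111100001111000011110000
  ~e = 10101010101010101010101010101010
  (~c & ~e) = 10100000101000001010000010100000
  ((((b & e) | a) & (e & (~a & c))) | (~c & ~e)) = 10100000101001011010000010100000

((((b & e) | a) & (e & (~a & c))) | (~c & ~e))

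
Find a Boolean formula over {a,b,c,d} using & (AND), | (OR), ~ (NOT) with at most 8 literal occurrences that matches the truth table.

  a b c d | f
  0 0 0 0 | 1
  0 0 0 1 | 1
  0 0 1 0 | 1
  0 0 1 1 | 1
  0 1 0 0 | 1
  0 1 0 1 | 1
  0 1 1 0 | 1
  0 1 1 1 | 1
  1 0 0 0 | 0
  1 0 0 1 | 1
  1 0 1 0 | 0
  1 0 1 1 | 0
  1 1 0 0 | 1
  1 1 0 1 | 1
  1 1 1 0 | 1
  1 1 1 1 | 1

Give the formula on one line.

  ~b = 1111000011110000
  (d | ~b) = 1111010111110101
  ~a = 1111111100000000
  ((d | ~b) & ~a) = 1111010100000000
  ~c = 1100110011001100
  (~c & d) = 0100010001000100
  ((~c & d) | b) = 0100111101001111
  (((d | ~b) & ~a) | ((~c & d) | b)) = 1111111101001111

(((d | ~b) & ~a) | ((~c & d) | b))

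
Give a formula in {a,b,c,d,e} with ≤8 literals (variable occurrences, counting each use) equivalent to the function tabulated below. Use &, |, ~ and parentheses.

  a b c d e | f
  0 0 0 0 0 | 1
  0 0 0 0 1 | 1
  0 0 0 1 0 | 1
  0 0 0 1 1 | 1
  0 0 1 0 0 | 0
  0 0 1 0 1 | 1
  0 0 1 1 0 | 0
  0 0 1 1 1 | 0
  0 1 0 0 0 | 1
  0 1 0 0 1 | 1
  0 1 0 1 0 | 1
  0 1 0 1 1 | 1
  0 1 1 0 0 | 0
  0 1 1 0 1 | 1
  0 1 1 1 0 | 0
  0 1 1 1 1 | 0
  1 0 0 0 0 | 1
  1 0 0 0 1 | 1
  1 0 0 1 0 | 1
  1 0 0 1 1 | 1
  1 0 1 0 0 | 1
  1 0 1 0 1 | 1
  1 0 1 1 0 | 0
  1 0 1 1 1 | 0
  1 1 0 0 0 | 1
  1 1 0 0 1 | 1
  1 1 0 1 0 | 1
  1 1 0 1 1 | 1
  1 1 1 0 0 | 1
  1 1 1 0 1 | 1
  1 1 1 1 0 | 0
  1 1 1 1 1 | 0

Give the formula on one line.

((~d & ((~c | (a | e)) & (c | b))) | ~c)

  ~d = 11001100110011001100110011001100
  ~c = 11110000111100001111000011110000
  (a | e) = 01010101010101011111111111111111
  (~c | (a | e)) = 11110101111101011111111111111111
  (c | b) = 00001111111111110000111111111111
  ((~c | (a | e)) & (c | b)) = 00000101111101010000111111111111
  (~d & ((~c | (a | e)) & (c | b))) = 00000100110001000000110011001100
  ((~d & ((~c | (a | e)) & (c | b))) | ~c) = 11110100111101001111110011111100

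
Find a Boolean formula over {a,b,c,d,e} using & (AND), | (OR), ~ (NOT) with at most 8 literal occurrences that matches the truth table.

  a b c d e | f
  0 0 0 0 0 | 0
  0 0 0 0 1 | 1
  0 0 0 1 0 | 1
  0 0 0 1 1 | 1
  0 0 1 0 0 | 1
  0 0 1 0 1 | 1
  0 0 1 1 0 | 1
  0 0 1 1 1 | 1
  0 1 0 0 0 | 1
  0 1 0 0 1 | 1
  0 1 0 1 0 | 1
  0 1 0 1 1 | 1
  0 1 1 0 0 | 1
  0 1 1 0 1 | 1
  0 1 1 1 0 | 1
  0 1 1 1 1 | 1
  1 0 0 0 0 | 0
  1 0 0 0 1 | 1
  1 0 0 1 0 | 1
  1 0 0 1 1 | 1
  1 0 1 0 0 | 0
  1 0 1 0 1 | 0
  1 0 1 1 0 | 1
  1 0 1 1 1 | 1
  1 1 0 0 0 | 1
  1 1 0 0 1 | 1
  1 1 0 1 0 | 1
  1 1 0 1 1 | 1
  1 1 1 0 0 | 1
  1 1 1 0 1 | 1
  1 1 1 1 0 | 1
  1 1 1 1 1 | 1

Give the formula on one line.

  ~d = 11001100110011001100110011001100
  ~c = 11110000111100001111000011110000
  (~c & e) = 01010000010100000101000001010000
  (~d & (~c & e)) = 01000000010000000100000001000000
  (b | (~d & (~c & e))) = 01000000111111110100000011111111
  ~a = 11111111111111110000000000000000
  (~d & ~a) = 11001100110011000000000000000000
  ((~d & ~a) & c) = 00001100000011000000000000000000
  (d | ((~d & ~a) & c)) = 00111111001111110011001100110011
  ((b | (~d & (~c & e))) | (d | ((~d & ~a) & c))) = 01111111111111110111001111111111

((b | (~d & (~c & e))) | (d | ((~d & ~a) & c)))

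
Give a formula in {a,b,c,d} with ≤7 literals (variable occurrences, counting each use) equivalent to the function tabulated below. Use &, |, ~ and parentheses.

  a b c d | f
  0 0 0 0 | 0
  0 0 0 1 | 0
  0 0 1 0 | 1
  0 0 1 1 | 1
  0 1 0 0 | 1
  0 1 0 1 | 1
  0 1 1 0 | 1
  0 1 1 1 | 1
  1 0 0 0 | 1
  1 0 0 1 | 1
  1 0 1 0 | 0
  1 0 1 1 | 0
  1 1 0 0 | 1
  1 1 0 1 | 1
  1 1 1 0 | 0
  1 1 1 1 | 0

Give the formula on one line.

((((b | c) & (d | ~a)) & ~a) | (a & ~c))

  (b | c) = 0011111100111111
  ~a = 1111111100000000
  (d | ~a) = 1111111101010101
  ((b | c) & (d | ~a)) = 0011111100010101
  (((b | c) & (d | ~a)) & ~a) = 0011111100000000
  ~c = 1100110011001100
  (a & ~c) = 0000000011001100
  ((((b | c) & (d | ~a)) & ~a) | (a & ~c)) = 0011111111001100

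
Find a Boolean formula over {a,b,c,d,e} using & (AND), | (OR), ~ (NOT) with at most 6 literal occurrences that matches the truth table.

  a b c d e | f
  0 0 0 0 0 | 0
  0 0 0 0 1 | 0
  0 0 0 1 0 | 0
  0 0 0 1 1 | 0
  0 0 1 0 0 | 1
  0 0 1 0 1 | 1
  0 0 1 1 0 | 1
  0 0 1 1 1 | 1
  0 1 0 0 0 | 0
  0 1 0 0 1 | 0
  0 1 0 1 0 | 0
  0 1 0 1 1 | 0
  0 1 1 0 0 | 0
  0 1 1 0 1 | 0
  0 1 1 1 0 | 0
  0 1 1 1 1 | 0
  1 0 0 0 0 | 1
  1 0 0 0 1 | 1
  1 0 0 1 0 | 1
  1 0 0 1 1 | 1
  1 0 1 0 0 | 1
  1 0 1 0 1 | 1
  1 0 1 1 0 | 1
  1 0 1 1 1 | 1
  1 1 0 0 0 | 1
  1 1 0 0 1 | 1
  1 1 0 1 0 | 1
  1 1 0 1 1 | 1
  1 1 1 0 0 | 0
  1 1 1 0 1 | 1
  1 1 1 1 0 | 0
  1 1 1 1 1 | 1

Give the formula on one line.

  ~b = 11111111000000001111111100000000
  (c & ~b) = 00001111000000000000111100000000
  ~a = 11111111111111110000000000000000
  ~c = 11110000111100001111000011110000
  (~a | ~c) = 11111111111111111111000011110000
  (e | (~a | ~c)) = 11111111111111111111010111110101
  (a & (e | (~a | ~c))) = 00000000000000001111010111110101
  ((c & ~b) | (a & (e | (~a | ~c)))) = 00001111000000001111111111110101

((c & ~b) | (a & (e | (~a | ~c))))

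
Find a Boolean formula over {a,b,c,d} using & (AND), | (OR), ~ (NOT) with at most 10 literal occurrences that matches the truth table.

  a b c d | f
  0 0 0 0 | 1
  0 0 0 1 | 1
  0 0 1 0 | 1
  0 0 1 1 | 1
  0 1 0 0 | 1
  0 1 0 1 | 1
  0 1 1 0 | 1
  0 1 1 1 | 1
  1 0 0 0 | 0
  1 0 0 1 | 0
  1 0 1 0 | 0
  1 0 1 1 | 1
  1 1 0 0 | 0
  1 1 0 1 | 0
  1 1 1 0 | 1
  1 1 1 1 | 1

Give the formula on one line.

  (c & a) = 0000000000110011
  ~a = 1111111100000000
  ((c & a) | ~a) = 1111111100110011
  (b | d) = 0101111101011111
  ((b | d) | ~a) = 1111111101011111
  ~c = 1100110011001100
  (((b | d) | ~a) | ~c) = 1111111111011111
  (((c & a) | ~a) & (((b | d) | ~a) | ~c)) = 1111111100010011

(((c & a) | ~a) & (((b | d) | ~a) | ~c))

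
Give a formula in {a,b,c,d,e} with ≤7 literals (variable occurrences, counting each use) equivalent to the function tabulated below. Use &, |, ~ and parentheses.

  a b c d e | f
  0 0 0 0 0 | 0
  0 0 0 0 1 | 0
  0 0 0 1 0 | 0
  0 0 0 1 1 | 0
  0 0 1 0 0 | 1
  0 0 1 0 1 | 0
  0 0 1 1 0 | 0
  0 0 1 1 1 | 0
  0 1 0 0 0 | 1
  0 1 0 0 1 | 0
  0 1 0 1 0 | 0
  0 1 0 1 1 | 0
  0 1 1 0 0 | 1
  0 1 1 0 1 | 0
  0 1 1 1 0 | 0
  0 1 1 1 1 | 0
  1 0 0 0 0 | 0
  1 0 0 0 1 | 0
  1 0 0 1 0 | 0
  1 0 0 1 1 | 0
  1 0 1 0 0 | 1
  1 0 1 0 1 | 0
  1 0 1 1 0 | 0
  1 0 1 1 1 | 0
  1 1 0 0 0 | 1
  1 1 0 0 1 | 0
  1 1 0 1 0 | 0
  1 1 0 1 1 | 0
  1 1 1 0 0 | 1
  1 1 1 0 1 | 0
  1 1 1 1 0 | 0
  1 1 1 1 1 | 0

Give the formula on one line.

  ~d = 11001100110011001100110011001100
  ~e = 10101010101010101010101010101010
  (~d & ~e) = 10001000100010001000100010001000
  (b | c) = 00001111111111110000111111111111
  ((b | c) & ~d) = 00001100110011000000110011001100
  ((~d & ~e) & ((b | c) & ~d)) = 00001000100010000000100010001000

((~d & ~e) & ((b | c) & ~d))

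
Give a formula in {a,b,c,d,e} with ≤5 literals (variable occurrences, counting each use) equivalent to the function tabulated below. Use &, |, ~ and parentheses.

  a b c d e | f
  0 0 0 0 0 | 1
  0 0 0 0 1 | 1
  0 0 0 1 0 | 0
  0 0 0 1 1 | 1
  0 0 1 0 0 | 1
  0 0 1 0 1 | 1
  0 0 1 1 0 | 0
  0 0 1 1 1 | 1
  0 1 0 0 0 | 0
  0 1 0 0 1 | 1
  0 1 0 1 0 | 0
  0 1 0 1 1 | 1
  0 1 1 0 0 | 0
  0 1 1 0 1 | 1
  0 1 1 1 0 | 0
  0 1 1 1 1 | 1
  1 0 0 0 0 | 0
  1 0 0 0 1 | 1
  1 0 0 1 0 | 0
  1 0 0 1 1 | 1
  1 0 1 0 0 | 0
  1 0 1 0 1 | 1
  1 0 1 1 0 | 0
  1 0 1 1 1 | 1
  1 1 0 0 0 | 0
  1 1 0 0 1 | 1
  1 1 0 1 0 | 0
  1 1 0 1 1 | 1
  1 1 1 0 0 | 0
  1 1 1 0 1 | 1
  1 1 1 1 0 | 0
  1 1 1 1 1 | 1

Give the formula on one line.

(((~b & ~d) & ~a) | e)

  ~b = 11111111000000001111111100000000
  ~d = 11001100110011001100110011001100
  (~b & ~d) = 11001100000000001100110000000000
  ~a = 11111111111111110000000000000000
  ((~b & ~d) & ~a) = 11001100000000000000000000000000
  (((~b & ~d) & ~a) | e) = 11011101010101010101010101010101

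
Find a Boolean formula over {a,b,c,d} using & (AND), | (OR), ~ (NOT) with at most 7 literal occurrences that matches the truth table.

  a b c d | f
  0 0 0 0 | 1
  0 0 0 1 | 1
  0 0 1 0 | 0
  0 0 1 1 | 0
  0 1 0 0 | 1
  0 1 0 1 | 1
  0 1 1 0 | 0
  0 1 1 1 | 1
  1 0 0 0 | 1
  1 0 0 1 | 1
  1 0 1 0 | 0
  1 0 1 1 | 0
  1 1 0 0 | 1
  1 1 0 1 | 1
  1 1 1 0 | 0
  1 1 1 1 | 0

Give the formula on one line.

  ~c = 1100110011001100
  ~b = 1111000011110000
  ~a = 1111111100000000
  (c & ~a) = 0011001100000000
  (~b | (c & ~a)) = 1111001111110000
  (d & b) = 0000010100000101
  ((~b | (c & ~a)) & (d & b)) = 0000000100000000
  (~c | ((~b | (c & ~a)) & (d & b))) = 1100110111001100

(~c | ((~b | (c & ~a)) & (d & b)))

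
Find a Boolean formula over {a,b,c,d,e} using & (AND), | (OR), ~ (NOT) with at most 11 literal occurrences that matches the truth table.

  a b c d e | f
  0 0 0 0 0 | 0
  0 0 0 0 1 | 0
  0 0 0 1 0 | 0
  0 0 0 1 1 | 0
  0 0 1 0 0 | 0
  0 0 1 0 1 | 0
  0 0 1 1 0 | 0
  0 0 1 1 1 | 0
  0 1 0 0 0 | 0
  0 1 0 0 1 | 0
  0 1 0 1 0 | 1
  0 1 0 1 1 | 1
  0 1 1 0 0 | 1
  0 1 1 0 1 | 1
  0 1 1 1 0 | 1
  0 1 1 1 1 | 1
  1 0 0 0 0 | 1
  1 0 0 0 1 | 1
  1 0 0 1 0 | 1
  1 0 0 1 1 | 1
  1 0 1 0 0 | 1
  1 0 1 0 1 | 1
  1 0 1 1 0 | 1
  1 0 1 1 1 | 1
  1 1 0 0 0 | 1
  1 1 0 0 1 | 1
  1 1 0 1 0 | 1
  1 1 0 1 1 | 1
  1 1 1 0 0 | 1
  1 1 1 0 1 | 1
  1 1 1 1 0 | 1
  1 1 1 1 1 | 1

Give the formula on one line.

  (b & c) = 00000000000011110000000000001111
  ~d = 11001100110011001100110011001100
  ((b & c) & ~d) = 00000000000011000000000000001100
  (((b & c) & ~d) | a) = 00000000000011001111111111111111
  ~e = 10101010101010101010101010101010
  (a & ~e) = 00000000000000001010101010101010
  (d & b) = 00000000001100110000000000110011
  ((a & ~e) | (d & b)) = 00000000001100111010101010111011
  ((((b & c) & ~d) | a) | ((a & ~e) | (d & b))) = 00000000001111111111111111111111

((((b & c) & ~d) | a) | ((a & ~e) | (d & b)))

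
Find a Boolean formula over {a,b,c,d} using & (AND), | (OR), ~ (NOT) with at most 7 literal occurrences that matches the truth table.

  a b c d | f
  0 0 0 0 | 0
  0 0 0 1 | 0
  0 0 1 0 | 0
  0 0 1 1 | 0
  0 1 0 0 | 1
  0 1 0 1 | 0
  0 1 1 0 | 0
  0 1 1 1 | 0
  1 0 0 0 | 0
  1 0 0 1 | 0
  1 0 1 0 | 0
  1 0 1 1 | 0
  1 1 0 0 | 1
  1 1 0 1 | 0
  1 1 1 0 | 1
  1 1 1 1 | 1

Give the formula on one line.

((b & (~d | (c & b))) & (a | ~c))

  ~d = 1010101010101010
  (c & b) = 0000001100000011
  (~d | (c & b)) = 1010101110101011
  (b & (~d | (c & b))) = 0000101100001011
  ~c = 1100110011001100
  (a | ~c) = 1100110011111111
  ((b & (~d | (c & b))) & (a | ~c)) = 0000100000001011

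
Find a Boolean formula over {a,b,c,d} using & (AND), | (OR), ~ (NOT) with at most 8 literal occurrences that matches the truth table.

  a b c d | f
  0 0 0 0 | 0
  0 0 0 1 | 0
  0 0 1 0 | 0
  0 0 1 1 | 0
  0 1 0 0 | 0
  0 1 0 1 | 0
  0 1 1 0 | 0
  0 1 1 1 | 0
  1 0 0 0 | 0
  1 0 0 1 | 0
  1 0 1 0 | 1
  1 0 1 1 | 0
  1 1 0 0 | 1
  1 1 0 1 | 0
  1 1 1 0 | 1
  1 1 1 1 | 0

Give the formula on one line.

((~d & a) & ((~d & c) | b))

  ~d = 1010101010101010
  (~d & a) = 0000000010101010
  (~d & c) = 0010001000100010
  ((~d & c) | b) = 0010111100101111
  ((~d & a) & ((~d & c) | b)) = 0000000000101010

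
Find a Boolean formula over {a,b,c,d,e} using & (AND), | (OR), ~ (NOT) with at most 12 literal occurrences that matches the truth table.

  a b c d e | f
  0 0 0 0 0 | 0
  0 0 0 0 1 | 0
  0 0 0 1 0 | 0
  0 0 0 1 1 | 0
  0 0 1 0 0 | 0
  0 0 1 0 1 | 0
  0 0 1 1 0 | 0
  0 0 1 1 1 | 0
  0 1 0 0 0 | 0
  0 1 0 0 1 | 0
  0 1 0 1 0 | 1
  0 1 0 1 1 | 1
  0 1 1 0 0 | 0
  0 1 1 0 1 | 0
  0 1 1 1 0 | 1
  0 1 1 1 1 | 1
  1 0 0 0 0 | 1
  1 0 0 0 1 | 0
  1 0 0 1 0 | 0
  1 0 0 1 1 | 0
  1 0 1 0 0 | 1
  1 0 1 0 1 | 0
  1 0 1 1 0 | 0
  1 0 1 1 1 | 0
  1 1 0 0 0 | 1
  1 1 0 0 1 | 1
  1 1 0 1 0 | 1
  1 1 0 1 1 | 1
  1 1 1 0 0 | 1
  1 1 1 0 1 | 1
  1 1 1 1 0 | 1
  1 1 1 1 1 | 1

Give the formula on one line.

  ~d = 11001100110011001100110011001100
  (b | ~d) = 11001100111111111100110011111111
  ~a = 11111111111111110000000000000000
  (~a & d) = 00110011001100110000000000000000
  (b | d) = 00110011111111110011001111111111
  (a & (b | d)) = 00000000000000000011001111111111
  ~e = 10101010101010101010101010101010
  (~e & a) = 00000000000000001010101010101010
  ((a & (b | d)) | (~e & a)) = 00000000000000001011101111111111
  ((~a & d) | ((a & (b | d)) | (~e & a))) = 00110011001100111011101111111111
  ((b | ~d) & ((~a & d) | ((a & (b | d)) | (~e & a)))) = 00000000001100111000100011111111

((b | ~d) & ((~a & d) | ((a & (b | d)) | (~e & a))))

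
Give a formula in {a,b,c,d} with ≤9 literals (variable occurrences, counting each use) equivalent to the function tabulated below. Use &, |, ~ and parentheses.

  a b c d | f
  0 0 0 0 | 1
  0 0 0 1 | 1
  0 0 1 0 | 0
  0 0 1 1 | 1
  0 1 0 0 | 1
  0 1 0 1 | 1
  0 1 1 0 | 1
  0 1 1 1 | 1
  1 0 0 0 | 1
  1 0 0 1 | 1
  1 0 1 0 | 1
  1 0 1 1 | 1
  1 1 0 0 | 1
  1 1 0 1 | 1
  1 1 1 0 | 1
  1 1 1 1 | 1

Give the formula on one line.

(((a & ~d) & (~a | ~b)) | ((b | ~c) | d))

  ~d = 1010101010101010
  (a & ~d) = 0000000010101010
  ~a = 1111111100000000
  ~b = 1111000011110000
  (~a | ~b) = 1111111111110000
  ((a & ~d) & (~a | ~b)) = 0000000010100000
  ~c = 1100110011001100
  (b | ~c) = 1100111111001111
  ((b | ~c) | d) = 1101111111011111
  (((a & ~d) & (~a | ~b)) | ((b | ~c) | d)) = 1101111111111111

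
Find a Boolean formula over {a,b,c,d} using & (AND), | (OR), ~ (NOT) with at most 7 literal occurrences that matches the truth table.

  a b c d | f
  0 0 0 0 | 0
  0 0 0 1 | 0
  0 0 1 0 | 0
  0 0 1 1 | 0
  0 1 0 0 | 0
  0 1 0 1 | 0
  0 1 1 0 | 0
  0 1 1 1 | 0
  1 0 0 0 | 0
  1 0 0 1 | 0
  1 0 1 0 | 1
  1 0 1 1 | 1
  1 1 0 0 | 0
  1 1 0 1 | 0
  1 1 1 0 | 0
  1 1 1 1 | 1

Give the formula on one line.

((c & a) & (~b | (c & d)))

  (c & a) = 0000000000110011
  ~b = 1111000011110000
  (c & d) = 0001000100010001
  (~b | (c & d)) = 1111000111110001
  ((c & a) & (~b | (c & d))) = 0000000000110001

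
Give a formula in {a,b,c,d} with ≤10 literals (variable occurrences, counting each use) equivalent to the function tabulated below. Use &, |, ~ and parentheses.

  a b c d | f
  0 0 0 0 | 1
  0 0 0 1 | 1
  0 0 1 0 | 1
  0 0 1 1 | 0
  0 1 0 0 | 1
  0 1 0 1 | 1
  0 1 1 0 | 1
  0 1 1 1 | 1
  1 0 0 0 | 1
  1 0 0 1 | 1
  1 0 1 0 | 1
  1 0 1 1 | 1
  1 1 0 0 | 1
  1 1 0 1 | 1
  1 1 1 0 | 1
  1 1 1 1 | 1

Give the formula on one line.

  ~b = 1111000011110000
  (~b | a) = 1111000011111111
  ~d = 1010101010101010
  (b | ~d) = 1010111110101111
  ~c = 1100110011001100
  (~c | a) = 1100110011111111
  ((b | ~d) | (~c | a)) = 1110111111111111
  ((~b | a) & ((b | ~d) | (~c | a))) = 1110000011111111
  (((~b | a) & ((b | ~d) | (~c | a))) | b) = 1110111111111111

(((~b | a) & ((b | ~d) | (~c | a))) | b)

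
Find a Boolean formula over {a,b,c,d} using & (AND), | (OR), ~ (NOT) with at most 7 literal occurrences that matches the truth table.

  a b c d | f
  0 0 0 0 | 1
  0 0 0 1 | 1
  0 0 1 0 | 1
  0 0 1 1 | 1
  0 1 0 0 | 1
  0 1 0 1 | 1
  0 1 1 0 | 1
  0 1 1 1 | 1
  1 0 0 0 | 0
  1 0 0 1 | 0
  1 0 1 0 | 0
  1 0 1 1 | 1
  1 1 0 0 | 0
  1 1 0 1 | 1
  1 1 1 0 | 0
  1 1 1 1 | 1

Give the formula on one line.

((((d & c) | (~a | b)) & d) | ~a)

  (d & c) = 0001000100010001
  ~a = 1111111100000000
  (~a | b) = 1111111100001111
  ((d & c) | (~a | b)) = 1111111100011111
  (((d & c) | (~a | b)) & d) = 0101010100010101
  ((((d & c) | (~a | b)) & d) | ~a) = 1111111100010101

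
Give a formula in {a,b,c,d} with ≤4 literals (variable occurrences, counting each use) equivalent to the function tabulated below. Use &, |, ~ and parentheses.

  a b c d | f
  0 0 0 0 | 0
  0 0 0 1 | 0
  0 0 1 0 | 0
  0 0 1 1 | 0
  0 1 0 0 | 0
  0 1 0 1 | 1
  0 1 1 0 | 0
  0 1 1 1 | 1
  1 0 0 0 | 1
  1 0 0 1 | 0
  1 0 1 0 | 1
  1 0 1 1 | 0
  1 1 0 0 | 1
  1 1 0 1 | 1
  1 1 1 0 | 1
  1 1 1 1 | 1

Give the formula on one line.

((~d | b) & (d | a))

  ~d = 1010101010101010
  (~d | b) = 1010111110101111
  (d | a) = 0101010111111111
  ((~d | b) & (d | a)) = 0000010110101111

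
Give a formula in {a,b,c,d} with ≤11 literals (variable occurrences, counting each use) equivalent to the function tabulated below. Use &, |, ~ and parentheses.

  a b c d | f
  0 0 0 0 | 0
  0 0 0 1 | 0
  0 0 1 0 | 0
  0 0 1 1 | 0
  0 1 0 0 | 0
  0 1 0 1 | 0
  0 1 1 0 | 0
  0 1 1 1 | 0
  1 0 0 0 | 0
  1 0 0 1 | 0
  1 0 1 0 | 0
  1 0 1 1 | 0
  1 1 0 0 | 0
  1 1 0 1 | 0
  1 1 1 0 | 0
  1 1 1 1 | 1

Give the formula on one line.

  ~b = 1111000011110000
  ~c = 1100110011001100
  (d | ~c) = 1101110111011101
  (a & (d | ~c)) = 0000000011011101
  (~b | (a & (d | ~c))) = 1111000011111101
  (b & (~b | (a & (d | ~c)))) = 0000000000001101
  ((b & (~b | (a & (d | ~c)))) & d) = 0000000000000101
  ~d = 1010101010101010
  (a | ~d) = 1010101011111111
  ((a | ~d) & c) = 0010001000110011
  (((b & (~b | (a & (d | ~c)))) & d) & ((a | ~d) & c)) = 0000000000000001

(((b & (~b | (a & (d | ~c)))) & d) & ((a | ~d) & c))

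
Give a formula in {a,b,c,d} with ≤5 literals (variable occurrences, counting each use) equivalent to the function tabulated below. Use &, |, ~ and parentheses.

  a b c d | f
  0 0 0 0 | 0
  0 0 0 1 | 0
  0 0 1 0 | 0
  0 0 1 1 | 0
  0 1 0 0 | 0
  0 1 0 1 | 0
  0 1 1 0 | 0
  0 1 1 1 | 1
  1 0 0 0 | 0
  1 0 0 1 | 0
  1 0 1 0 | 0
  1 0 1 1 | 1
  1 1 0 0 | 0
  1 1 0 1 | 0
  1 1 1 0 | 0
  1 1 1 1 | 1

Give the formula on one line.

(((b | a) & d) & c)

  (b | a) = 0000111111111111
  ((b | a) & d) = 0000010101010101
  (((b | a) & d) & c) = 0000000100010001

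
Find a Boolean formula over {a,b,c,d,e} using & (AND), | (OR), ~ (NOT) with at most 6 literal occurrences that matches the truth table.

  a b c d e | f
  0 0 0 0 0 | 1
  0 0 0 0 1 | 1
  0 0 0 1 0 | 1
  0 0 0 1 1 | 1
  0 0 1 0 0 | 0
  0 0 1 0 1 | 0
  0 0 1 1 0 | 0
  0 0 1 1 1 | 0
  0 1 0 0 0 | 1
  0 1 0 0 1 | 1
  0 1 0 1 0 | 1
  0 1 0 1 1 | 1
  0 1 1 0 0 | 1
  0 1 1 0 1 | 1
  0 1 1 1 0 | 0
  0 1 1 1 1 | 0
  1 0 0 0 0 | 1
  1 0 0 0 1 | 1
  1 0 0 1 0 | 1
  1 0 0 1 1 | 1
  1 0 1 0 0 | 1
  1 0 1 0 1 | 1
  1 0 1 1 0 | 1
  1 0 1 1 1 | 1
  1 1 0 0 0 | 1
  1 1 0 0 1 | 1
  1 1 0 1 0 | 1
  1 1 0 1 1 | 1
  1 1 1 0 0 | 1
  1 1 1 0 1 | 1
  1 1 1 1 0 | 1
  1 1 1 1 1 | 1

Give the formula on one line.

((c & (b & ~d)) | (~c | a))

  ~d = 11001100110011001100110011001100
  (b & ~d) = 00000000110011000000000011001100
  (c & (b & ~d)) = 00000000000011000000000000001100
  ~c = 11110000111100001111000011110000
  (~c | a) = 11110000111100001111111111111111
  ((c & (b & ~d)) | (~c | a)) = 11110000111111001111111111111111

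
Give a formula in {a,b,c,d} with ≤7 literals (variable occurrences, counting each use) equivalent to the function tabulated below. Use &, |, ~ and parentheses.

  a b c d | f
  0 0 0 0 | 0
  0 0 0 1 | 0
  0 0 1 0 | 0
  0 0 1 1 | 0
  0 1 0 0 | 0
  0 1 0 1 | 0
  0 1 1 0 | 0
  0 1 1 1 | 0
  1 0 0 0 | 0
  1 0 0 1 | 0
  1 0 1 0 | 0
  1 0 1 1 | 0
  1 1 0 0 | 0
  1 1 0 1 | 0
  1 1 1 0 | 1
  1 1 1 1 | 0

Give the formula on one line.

(((b & a) | ~c) & ((a & c) & ~d))

  (b & a) = 0000000000001111
  ~c = 1100110011001100
  ((b & a) | ~c) = 1100110011001111
  (a & c) = 0000000000110011
  ~d = 1010101010101010
  ((a & c) & ~d) = 0000000000100010
  (((b & a) | ~c) & ((a & c) & ~d)) = 0000000000000010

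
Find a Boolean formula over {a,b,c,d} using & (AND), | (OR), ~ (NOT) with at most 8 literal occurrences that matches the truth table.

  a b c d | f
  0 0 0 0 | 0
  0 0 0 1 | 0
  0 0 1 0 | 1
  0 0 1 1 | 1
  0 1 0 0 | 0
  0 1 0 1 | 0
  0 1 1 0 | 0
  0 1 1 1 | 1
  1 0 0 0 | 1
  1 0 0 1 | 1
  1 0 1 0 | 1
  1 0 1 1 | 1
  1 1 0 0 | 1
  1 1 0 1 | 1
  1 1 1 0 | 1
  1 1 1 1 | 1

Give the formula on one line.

(a | ((~b | (b & d)) & c))

  ~b = 1111000011110000
  (b & d) = 0000010100000101
  (~b | (b & d)) = 1111010111110101
  ((~b | (b & d)) & c) = 0011000100110001
  (a | ((~b | (b & d)) & c)) = 0011000111111111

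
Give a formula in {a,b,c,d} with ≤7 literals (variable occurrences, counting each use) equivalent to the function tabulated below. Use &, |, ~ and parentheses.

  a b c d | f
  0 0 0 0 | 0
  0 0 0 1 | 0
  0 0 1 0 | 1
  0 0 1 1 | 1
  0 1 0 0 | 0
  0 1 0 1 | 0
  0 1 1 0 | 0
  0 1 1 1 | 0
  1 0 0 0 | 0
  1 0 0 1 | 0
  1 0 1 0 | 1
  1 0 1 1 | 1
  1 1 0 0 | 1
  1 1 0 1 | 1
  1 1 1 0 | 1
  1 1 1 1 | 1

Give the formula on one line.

  ~c = 1100110011001100
  (~c | a) = 1100110011111111
  (b & (~c | a)) = 0000110000001111
  (a & (b & (~c | a))) = 0000000000001111
  ~b = 1111000011110000
  (c & ~b) = 0011000000110000
  ((a & (b & (~c | a))) | (c & ~b)) = 0011000000111111

((a & (b & (~c | a))) | (c & ~b))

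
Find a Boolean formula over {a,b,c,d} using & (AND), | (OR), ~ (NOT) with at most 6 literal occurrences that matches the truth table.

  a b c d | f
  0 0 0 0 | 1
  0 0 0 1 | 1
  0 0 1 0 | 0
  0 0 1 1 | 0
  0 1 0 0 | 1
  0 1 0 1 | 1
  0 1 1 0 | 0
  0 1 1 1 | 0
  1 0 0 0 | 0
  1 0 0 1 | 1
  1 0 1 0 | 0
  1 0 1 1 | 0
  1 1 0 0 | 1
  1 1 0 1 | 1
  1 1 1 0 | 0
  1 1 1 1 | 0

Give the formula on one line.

  ~c = 1100110011001100
  ~a = 1111111100000000
  (d | ~a) = 1111111101010101
  ((d | ~a) | b) = 1111111101011111
  (((d | ~a) | b) | c) = 1111111101111111
  (~c & (((d | ~a) | b) | c)) = 1100110001001100

(~c & (((d | ~a) | b) | c))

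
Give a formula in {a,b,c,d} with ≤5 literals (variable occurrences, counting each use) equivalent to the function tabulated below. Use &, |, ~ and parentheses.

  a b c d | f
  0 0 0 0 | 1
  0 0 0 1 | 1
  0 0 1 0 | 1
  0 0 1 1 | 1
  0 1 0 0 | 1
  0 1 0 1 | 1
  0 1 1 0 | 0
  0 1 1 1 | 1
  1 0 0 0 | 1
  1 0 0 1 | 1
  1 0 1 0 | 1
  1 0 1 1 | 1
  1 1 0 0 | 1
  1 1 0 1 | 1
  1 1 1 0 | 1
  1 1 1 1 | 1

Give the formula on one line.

  ~c = 1100110011001100
  (a | ~c) = 1100110011111111
  (a | d) = 0101010111111111
  ((a | ~c) | (a | d)) = 1101110111111111
  ~b = 1111000011110000
  (((a | ~c) | (a | d)) | ~b) = 1111110111111111

(((a | ~c) | (a | d)) | ~b)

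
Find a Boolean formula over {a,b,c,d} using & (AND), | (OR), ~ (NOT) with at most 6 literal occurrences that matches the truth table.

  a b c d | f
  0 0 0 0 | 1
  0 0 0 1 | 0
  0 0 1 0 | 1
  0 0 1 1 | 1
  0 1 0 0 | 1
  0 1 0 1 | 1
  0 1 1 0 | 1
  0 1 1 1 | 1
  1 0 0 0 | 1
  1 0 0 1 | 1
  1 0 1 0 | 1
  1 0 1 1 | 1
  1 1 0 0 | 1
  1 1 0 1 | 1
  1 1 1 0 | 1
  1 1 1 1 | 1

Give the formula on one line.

((c | (~d | a)) | b)

  ~d = 1010101010101010
  (~d | a) = 1010101011111111
  (c | (~d | a)) = 1011101111111111
  ((c | (~d | a)) | b) = 1011111111111111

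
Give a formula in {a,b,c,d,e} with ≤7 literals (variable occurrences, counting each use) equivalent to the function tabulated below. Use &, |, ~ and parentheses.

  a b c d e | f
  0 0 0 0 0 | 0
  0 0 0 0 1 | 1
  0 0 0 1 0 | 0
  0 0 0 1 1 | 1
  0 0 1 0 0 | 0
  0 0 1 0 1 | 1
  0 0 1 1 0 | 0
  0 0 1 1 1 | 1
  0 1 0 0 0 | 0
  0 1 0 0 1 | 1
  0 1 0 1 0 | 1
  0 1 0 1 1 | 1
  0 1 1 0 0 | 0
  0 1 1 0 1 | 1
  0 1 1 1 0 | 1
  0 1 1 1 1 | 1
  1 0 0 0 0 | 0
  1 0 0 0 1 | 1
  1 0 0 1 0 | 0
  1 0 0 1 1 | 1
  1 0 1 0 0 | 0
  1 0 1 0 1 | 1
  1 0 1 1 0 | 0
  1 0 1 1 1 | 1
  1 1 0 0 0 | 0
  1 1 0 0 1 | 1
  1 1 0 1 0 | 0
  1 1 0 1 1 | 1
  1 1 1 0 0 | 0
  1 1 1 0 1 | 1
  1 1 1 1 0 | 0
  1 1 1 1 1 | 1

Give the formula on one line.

((b | e) & ((~a & d) | e))

  (b | e) = 01010101111111110101010111111111
  ~a = 11111111111111110000000000000000
  (~a & d) = 00110011001100110000000000000000
  ((~a & d) | e) = 01110111011101110101010101010101
  ((b | e) & ((~a & d) | e)) = 01010101011101110101010101010101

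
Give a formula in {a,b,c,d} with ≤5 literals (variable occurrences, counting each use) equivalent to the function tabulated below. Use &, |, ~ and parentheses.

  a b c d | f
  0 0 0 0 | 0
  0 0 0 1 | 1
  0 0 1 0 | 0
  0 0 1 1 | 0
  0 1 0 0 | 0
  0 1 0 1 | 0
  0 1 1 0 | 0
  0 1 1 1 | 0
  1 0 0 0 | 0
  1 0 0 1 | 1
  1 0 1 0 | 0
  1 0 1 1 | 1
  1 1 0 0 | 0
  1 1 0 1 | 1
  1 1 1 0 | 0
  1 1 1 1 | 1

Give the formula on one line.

  (d & a) = 0000000001010101
  ~c = 1100110011001100
  (d & ~c) = 0100010001000100
  ~b = 1111000011110000
  ((d & ~c) & ~b) = 0100000001000000
  ((d & a) | ((d & ~c) & ~b)) = 0100000001010101

((d & a) | ((d & ~c) & ~b))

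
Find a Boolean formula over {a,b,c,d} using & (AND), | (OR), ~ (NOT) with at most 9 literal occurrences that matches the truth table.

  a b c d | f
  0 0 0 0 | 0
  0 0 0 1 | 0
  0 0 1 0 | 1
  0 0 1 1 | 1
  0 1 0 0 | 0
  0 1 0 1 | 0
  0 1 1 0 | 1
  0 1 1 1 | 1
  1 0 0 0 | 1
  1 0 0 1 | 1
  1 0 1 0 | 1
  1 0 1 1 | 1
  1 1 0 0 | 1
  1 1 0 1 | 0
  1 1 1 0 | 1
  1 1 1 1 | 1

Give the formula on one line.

((~c & (a & ((~d | ((d & c) | ~b)) | ~a))) | c)

  ~c = 1100110011001100
  ~d = 1010101010101010
  (d & c) = 0001000100010001
  ~b = 1111000011110000
  ((d & c) | ~b) = 1111000111110001
  (~d | ((d & c) | ~b)) = 1111101111111011
  ~a = 1111111100000000
  ((~d | ((d & c) | ~b)) | ~a) = 1111111111111011
  (a & ((~d | ((d & c) | ~b)) | ~a)) = 0000000011111011
  (~c & (a & ((~d | ((d & c) | ~b)) | ~a))) = 0000000011001000
  ((~c & (a & ((~d | ((d & c) | ~b)) | ~a))) | c) = 0011001111111011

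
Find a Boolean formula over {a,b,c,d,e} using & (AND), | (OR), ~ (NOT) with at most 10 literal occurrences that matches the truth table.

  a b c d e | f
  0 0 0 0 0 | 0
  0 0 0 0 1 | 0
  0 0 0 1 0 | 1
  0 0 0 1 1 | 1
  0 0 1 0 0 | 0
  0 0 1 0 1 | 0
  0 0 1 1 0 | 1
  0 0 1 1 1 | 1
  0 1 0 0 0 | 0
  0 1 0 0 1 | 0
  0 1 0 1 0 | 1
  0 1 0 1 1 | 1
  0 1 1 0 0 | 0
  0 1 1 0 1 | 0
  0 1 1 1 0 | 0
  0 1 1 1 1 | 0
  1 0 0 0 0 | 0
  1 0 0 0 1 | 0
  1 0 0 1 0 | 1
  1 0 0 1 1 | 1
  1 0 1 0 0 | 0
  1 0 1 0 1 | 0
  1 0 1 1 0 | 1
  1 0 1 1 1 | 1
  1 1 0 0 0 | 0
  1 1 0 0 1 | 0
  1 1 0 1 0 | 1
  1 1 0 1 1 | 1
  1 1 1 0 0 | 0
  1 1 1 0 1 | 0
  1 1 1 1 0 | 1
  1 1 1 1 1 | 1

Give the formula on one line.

(d & (((~c & ~e) | ~d) | (~b | ((a | ~c) & b))))

  ~c = 11110000111100001111000011110000
  ~e = 10101010101010101010101010101010
  (~c & ~e) = 10100000101000001010000010100000
  ~d = 11001100110011001100110011001100
  ((~c & ~e) | ~d) = 11101100111011001110110011101100
  ~b = 11111111000000001111111100000000
  (a | ~c) = 11110000111100001111111111111111
  ((a | ~c) & b) = 00000000111100000000000011111111
  (~b | ((a | ~c) & b)) = 11111111111100001111111111111111
  (((~c & ~e) | ~d) | (~b | ((a | ~c) & b))) = 11111111111111001111111111111111
  (d & (((~c & ~e) | ~d) | (~b | ((a | ~c) & b)))) = 00110011001100000011001100110011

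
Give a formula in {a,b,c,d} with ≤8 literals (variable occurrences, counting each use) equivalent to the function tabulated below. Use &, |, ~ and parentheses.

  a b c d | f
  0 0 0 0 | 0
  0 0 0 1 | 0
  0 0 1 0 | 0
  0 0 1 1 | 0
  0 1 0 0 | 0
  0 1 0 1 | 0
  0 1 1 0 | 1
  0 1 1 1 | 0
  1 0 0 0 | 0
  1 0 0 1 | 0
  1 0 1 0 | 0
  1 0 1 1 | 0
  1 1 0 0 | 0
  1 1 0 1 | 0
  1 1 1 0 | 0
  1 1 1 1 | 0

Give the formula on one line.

  ~c = 1100110011001100
  ~d = 1010101010101010
  (~c | ~d) = 1110111011101110
  (c & (~c | ~d)) = 0010001000100010
  ~a = 1111111100000000
  (~a & b) = 0000111100000000
  (c & (~a & b)) = 0000001100000000
  ((c & (~c | ~d)) & (c & (~a & b))) = 0000001000000000

((c & (~c | ~d)) & (c & (~a & b)))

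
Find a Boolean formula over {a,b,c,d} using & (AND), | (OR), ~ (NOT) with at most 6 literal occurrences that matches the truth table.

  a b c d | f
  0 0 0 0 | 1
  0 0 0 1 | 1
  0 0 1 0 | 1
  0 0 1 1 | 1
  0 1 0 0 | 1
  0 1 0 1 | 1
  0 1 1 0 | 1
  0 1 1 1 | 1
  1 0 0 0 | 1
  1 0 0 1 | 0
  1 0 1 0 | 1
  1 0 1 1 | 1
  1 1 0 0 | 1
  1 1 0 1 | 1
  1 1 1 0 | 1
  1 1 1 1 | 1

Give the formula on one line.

((b | ~a) | ((c | ~d) & (~d | a)))

  ~a = 1111111100000000
  (b | ~a) = 1111111100001111
  ~d = 1010101010101010
  (c | ~d) = 1011101110111011
  (~d | a) = 1010101011111111
  ((c | ~d) & (~d | a)) = 1010101010111011
  ((b | ~a) | ((c | ~d) & (~d | a))) = 1111111110111111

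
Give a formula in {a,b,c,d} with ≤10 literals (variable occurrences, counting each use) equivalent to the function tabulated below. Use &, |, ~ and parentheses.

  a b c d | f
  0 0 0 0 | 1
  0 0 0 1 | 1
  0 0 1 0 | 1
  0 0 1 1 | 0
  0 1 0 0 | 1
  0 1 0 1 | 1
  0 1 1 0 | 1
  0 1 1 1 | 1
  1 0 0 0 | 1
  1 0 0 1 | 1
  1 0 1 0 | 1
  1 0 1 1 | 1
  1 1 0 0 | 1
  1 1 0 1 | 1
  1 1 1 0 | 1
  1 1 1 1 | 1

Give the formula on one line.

((((b & c) | ~d) | b) | ((d | a) & (a | ~c)))

  (b & c) = 0000001100000011
  ~d = 1010101010101010
  ((b & c) | ~d) = 1010101110101011
  (((b & c) | ~d) | b) = 1010111110101111
  (d | a) = 0101010111111111
  ~c = 1100110011001100
  (a | ~c) = 1100110011111111
  ((d | a) & (a | ~c)) = 0100010011111111
  ((((b & c) | ~d) | b) | ((d | a) & (a | ~c))) = 1110111111111111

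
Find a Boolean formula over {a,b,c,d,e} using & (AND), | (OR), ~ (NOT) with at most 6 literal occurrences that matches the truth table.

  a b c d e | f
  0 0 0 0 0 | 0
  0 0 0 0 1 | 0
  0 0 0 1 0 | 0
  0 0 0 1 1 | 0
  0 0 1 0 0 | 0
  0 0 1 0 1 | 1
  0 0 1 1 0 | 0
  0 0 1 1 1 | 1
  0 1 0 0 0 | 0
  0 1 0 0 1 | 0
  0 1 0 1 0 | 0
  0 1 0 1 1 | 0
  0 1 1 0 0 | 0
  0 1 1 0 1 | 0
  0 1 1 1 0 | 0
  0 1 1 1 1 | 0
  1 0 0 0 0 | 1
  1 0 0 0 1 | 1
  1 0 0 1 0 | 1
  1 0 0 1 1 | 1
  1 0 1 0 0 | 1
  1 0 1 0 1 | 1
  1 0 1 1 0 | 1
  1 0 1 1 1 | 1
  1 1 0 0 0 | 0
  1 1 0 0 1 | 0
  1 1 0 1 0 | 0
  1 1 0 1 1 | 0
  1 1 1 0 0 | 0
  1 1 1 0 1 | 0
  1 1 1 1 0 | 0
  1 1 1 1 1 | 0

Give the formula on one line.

(~b & (a | (((b | e) & c) & ~a)))

  ~b = 11111111000000001111111100000000
  (b | e) = 01010101111111110101010111111111
  ((b | e) & c) = 00000101000011110000010100001111
  ~a = 11111111111111110000000000000000
  (((b | e) & c) & ~a) = 00000101000011110000000000000000
  (a | (((b | e) & c) & ~a)) = 00000101000011111111111111111111
  (~b & (a | (((b | e) & c) & ~a))) = 00000101000000001111111100000000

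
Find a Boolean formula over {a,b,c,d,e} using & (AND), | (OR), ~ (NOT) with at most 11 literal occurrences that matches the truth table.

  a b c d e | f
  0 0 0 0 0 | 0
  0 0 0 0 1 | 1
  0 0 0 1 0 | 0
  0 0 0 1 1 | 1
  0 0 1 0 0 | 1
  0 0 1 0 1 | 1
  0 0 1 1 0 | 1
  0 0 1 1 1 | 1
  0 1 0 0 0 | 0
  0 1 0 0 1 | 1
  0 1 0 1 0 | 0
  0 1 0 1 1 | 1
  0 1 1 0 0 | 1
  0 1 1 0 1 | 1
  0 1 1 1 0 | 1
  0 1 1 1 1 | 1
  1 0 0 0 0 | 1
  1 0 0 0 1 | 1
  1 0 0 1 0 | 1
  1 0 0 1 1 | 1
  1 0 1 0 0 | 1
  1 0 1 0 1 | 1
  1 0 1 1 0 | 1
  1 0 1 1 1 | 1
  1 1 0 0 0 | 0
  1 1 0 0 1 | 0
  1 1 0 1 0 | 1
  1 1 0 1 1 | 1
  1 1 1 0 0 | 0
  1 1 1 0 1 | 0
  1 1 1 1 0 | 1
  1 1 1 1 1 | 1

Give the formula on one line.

  ~b = 11111111000000001111111100000000
  ~a = 11111111111111110000000000000000
  (d | ~a) = 11111111111111110011001100110011
  (~b | (d | ~a)) = 11111111111111111111111100110011
  ~c = 11110000111100001111000011110000
  (a & ~c) = 00000000000000001111000011110000
  (c | (a & ~c)) = 00001111000011111111111111111111
  (a | e) = 01010101010101011111111111111111
  ((c | (a & ~c)) | (a | e)) = 01011111010111111111111111111111
  ((~b | (d | ~a)) & ((c | (a & ~c)) | (a | e))) = 01011111010111111111111100110011

((~b | (d | ~a)) & ((c | (a & ~c)) | (a | e)))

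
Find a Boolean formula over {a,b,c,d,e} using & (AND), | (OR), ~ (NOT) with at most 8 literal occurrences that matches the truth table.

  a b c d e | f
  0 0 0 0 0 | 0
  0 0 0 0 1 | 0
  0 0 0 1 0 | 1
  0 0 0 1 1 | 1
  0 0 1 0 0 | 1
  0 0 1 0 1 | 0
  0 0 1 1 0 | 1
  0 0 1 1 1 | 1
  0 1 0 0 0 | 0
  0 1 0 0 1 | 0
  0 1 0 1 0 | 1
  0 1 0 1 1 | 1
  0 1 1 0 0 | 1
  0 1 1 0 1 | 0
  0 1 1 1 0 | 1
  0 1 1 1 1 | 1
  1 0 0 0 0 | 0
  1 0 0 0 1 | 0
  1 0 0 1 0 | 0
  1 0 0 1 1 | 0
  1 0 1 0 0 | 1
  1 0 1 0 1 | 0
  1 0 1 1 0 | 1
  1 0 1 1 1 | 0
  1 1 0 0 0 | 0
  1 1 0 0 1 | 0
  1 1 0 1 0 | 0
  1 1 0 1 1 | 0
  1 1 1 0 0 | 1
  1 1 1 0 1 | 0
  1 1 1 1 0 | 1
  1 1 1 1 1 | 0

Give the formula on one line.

  ~a = 11111111111111110000000000000000
  (~a & d) = 00110011001100110000000000000000
  (c | (~a & d)) = 00111111001111110000111100001111
  ~e = 10101010101010101010101010101010
  (e & ~a) = 01010101010101010000000000000000
  (d & (e & ~a)) = 00010001000100010000000000000000
  (~e | (d & (e & ~a))) = 10111011101110111010101010101010
  ((c | (~a & d)) & (~e | (d & (e & ~a)))) = 00111011001110110000101000001010

((c | (~a & d)) & (~e | (d & (e & ~a))))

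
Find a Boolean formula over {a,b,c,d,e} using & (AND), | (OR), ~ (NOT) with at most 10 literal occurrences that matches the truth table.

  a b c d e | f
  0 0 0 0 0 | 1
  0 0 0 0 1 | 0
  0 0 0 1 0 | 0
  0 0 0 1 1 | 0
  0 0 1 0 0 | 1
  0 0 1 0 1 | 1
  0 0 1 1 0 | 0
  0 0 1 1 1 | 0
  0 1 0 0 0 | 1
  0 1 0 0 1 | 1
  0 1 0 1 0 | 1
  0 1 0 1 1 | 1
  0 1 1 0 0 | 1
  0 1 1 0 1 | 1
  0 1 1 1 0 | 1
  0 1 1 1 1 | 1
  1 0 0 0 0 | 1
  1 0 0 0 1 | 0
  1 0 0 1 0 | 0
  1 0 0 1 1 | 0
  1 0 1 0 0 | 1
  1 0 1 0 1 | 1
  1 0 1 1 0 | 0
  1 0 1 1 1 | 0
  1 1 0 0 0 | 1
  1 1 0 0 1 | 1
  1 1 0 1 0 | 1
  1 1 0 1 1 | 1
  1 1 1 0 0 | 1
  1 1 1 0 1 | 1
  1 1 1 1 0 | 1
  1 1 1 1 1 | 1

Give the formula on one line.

((((~b | d) | ~c) & b) | (~d & (~e | c)))

  ~b = 11111111000000001111111100000000
  (~b | d) = 11111111001100111111111100110011
  ~c = 11110000111100001111000011110000
  ((~b | d) | ~c) = 11111111111100111111111111110011
  (((~b | d) | ~c) & b) = 00000000111100110000000011110011
  ~d = 11001100110011001100110011001100
  ~e = 10101010101010101010101010101010
  (~e | c) = 10101111101011111010111110101111
  (~d & (~e | c)) = 10001100100011001000110010001100
  ((((~b | d) | ~c) & b) | (~d & (~e | c))) = 10001100111111111000110011111111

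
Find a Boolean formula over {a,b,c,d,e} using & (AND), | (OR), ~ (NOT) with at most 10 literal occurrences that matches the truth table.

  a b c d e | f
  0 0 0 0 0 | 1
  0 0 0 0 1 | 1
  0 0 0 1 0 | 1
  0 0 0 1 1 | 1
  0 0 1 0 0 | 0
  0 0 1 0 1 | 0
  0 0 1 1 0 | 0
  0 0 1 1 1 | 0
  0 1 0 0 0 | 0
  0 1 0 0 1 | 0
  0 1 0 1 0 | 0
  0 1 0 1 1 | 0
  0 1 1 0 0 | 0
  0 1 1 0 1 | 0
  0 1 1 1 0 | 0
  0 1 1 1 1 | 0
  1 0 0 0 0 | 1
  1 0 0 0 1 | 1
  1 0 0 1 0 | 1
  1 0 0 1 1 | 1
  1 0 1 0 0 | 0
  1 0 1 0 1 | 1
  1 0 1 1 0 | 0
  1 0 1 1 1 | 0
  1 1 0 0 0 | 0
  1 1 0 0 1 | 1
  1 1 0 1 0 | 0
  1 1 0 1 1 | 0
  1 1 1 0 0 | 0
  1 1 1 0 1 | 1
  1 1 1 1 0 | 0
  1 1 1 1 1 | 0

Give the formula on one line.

((~b & ~c) | (a & ((c | e) & (((e & ~d) | ~c) & ~d))))

  ~b = 11111111000000001111111100000000
  ~c = 11110000111100001111000011110000
  (~b & ~c) = 11110000000000001111000000000000
  (c | e) = 01011111010111110101111101011111
  ~d = 11001100110011001100110011001100
  (e & ~d) = 01000100010001000100010001000100
  ((e & ~d) | ~c) = 11110100111101001111010011110100
  (((e & ~d) | ~c) & ~d) = 11000100110001001100010011000100
  ((c | e) & (((e & ~d) | ~c) & ~d)) = 01000100010001000100010001000100
  (a & ((c | e) & (((e & ~d) | ~c) & ~d))) = 00000000000000000100010001000100
  ((~b & ~c) | (a & ((c | e) & (((e & ~d) | ~c) & ~d)))) = 11110000000000001111010001000100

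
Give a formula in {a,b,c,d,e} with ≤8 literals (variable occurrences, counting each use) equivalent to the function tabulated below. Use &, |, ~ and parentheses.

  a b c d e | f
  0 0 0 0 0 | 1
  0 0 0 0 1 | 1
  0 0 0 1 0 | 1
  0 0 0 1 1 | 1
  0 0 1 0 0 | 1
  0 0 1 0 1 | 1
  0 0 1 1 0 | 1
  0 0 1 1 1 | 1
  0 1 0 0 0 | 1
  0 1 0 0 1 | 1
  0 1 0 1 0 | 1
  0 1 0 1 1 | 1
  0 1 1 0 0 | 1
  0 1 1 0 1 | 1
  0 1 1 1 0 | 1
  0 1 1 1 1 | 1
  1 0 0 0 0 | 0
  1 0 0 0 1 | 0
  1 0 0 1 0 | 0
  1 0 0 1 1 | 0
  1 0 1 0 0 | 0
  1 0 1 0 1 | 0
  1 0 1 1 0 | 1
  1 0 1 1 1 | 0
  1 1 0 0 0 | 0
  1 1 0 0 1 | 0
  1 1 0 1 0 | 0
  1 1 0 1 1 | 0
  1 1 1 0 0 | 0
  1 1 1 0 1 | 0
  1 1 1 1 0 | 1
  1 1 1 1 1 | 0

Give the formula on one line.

(((((a | e) & ~e) & (c & a)) | ~a) & (d | ~a))

  (a | e) = 01010101010101011111111111111111
  ~e = 10101010101010101010101010101010
  ((a | e) & ~e) = 00000000000000001010101010101010
  (c & a) = 00000000000000000000111100001111
  (((a | e) & ~e) & (c & a)) = 00000000000000000000101000001010
  ~a = 11111111111111110000000000000000
  ((((a | e) & ~e) & (c & a)) | ~a) = 11111111111111110000101000001010
  (d | ~a) = 11111111111111110011001100110011
  (((((a | e) & ~e) & (c & a)) | ~a) & (d | ~a)) = 11111111111111110000001000000010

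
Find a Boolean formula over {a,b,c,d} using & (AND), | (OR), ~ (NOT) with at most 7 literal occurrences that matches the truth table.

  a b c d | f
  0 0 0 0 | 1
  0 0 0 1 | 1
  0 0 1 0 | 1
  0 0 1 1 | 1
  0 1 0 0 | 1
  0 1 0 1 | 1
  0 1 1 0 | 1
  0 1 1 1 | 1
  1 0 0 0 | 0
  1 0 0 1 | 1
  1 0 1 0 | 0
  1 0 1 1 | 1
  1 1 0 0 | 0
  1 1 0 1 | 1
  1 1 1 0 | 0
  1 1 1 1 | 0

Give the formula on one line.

((d | ~a) & ((a & ~c) | ((~b & d) | ~a)))

  ~a = 1111111100000000
  (d | ~a) = 1111111101010101
  ~c = 1100110011001100
  (a & ~c) = 0000000011001100
  ~b = 1111000011110000
  (~b & d) = 0101000001010000
  ((~b & d) | ~a) = 1111111101010000
  ((a & ~c) | ((~b & d) | ~a)) = 1111111111011100
  ((d | ~a) & ((a & ~c) | ((~b & d) | ~a))) = 1111111101010100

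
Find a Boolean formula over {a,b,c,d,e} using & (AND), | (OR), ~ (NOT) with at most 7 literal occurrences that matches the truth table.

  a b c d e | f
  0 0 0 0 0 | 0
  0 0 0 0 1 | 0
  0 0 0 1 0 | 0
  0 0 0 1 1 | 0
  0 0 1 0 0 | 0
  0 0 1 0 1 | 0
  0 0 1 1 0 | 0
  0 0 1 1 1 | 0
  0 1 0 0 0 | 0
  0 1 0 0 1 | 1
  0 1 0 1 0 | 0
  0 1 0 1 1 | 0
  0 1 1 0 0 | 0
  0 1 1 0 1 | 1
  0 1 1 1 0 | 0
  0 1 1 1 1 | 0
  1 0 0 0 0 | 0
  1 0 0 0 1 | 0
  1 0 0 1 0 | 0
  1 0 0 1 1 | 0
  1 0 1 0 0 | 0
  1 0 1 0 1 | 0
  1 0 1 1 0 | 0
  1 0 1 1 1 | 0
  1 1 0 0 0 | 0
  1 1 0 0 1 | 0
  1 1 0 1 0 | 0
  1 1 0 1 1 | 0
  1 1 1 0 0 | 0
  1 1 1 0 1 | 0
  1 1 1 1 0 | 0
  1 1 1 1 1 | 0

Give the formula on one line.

(((~d & e) & b) & (e & (~d & ~a)))

  ~d = 11001100110011001100110011001100
  (~d & e) = 01000100010001000100010001000100
  ((~d & e) & b) = 00000000010001000000000001000100
  ~a = 11111111111111110000000000000000
  (~d & ~a) = 11001100110011000000000000000000
  (e & (~d & ~a)) = 01000100010001000000000000000000
  (((~d & e) & b) & (e & (~d & ~a))) = 00000000010001000000000000000000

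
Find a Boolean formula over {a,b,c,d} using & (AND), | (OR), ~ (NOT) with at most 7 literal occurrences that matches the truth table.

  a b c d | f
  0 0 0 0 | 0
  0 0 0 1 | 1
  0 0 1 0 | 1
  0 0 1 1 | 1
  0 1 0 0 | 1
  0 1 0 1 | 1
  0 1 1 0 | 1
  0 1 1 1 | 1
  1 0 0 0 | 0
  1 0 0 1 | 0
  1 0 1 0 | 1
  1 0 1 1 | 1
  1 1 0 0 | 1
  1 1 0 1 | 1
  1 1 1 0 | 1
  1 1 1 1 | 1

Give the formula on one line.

  ~c = 1100110011001100
  (b & ~c) = 0000110000001100
  ~a = 1111111100000000
  (d & ~a) = 0101010100000000
  ((d & ~a) | c) = 0111011100110011
  ((b & ~c) | ((d & ~a) | c)) = 0111111100111111

((b & ~c) | ((d & ~a) | c))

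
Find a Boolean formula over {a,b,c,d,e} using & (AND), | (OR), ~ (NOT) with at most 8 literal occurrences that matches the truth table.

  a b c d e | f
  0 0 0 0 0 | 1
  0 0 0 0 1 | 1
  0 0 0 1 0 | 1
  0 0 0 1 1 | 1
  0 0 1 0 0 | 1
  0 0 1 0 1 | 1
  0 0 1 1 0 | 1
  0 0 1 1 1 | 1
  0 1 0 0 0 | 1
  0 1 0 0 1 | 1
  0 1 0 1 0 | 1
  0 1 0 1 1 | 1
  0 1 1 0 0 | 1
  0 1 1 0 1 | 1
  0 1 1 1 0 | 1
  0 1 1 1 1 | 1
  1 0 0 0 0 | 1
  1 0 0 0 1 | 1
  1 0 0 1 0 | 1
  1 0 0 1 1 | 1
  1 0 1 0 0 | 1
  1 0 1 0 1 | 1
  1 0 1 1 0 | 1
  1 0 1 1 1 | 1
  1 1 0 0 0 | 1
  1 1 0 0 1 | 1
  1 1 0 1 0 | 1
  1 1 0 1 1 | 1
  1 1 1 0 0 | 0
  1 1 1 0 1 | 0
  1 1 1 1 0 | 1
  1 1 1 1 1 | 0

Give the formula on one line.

  ~a = 11111111111111110000000000000000
  ~e = 10101010101010101010101010101010
  (~a | ~e) = 11111111111111111010101010101010
  (d & (~a | ~e)) = 00110011001100110010001000100010
  (~a | (d & (~a | ~e))) = 11111111111111110010001000100010
  ~b = 11111111000000001111111100000000
  ~c = 11110000111100001111000011110000
  (a & ~c) = 00000000000000001111000011110000
  (~b | (a & ~c)) = 11111111000000001111111111110000
  ((~a | (d & (~a | ~e))) | (~b | (a & ~c))) = 11111111111111111111111111110010

((~a | (d & (~a | ~e))) | (~b | (a & ~c)))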